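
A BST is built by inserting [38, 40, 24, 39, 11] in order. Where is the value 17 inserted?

Starting tree (level order): [38, 24, 40, 11, None, 39]
Insertion path: 38 -> 24 -> 11
Result: insert 17 as right child of 11
Final tree (level order): [38, 24, 40, 11, None, 39, None, None, 17]


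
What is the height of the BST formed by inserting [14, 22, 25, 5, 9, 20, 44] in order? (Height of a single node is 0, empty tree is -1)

Insertion order: [14, 22, 25, 5, 9, 20, 44]
Tree (level-order array): [14, 5, 22, None, 9, 20, 25, None, None, None, None, None, 44]
Compute height bottom-up (empty subtree = -1):
  height(9) = 1 + max(-1, -1) = 0
  height(5) = 1 + max(-1, 0) = 1
  height(20) = 1 + max(-1, -1) = 0
  height(44) = 1 + max(-1, -1) = 0
  height(25) = 1 + max(-1, 0) = 1
  height(22) = 1 + max(0, 1) = 2
  height(14) = 1 + max(1, 2) = 3
Height = 3


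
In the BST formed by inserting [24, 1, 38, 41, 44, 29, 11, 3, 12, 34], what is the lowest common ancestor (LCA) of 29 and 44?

Tree insertion order: [24, 1, 38, 41, 44, 29, 11, 3, 12, 34]
Tree (level-order array): [24, 1, 38, None, 11, 29, 41, 3, 12, None, 34, None, 44]
In a BST, the LCA of p=29, q=44 is the first node v on the
root-to-leaf path with p <= v <= q (go left if both < v, right if both > v).
Walk from root:
  at 24: both 29 and 44 > 24, go right
  at 38: 29 <= 38 <= 44, this is the LCA
LCA = 38


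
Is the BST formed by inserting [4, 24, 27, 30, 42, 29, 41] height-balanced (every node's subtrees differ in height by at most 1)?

Tree (level-order array): [4, None, 24, None, 27, None, 30, 29, 42, None, None, 41]
Definition: a tree is height-balanced if, at every node, |h(left) - h(right)| <= 1 (empty subtree has height -1).
Bottom-up per-node check:
  node 29: h_left=-1, h_right=-1, diff=0 [OK], height=0
  node 41: h_left=-1, h_right=-1, diff=0 [OK], height=0
  node 42: h_left=0, h_right=-1, diff=1 [OK], height=1
  node 30: h_left=0, h_right=1, diff=1 [OK], height=2
  node 27: h_left=-1, h_right=2, diff=3 [FAIL (|-1-2|=3 > 1)], height=3
  node 24: h_left=-1, h_right=3, diff=4 [FAIL (|-1-3|=4 > 1)], height=4
  node 4: h_left=-1, h_right=4, diff=5 [FAIL (|-1-4|=5 > 1)], height=5
Node 27 violates the condition: |-1 - 2| = 3 > 1.
Result: Not balanced


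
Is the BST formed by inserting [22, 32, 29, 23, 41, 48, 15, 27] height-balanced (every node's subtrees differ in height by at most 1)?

Tree (level-order array): [22, 15, 32, None, None, 29, 41, 23, None, None, 48, None, 27]
Definition: a tree is height-balanced if, at every node, |h(left) - h(right)| <= 1 (empty subtree has height -1).
Bottom-up per-node check:
  node 15: h_left=-1, h_right=-1, diff=0 [OK], height=0
  node 27: h_left=-1, h_right=-1, diff=0 [OK], height=0
  node 23: h_left=-1, h_right=0, diff=1 [OK], height=1
  node 29: h_left=1, h_right=-1, diff=2 [FAIL (|1--1|=2 > 1)], height=2
  node 48: h_left=-1, h_right=-1, diff=0 [OK], height=0
  node 41: h_left=-1, h_right=0, diff=1 [OK], height=1
  node 32: h_left=2, h_right=1, diff=1 [OK], height=3
  node 22: h_left=0, h_right=3, diff=3 [FAIL (|0-3|=3 > 1)], height=4
Node 29 violates the condition: |1 - -1| = 2 > 1.
Result: Not balanced


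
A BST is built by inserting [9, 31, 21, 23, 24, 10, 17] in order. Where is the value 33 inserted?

Starting tree (level order): [9, None, 31, 21, None, 10, 23, None, 17, None, 24]
Insertion path: 9 -> 31
Result: insert 33 as right child of 31
Final tree (level order): [9, None, 31, 21, 33, 10, 23, None, None, None, 17, None, 24]


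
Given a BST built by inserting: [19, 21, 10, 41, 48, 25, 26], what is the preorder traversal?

Tree insertion order: [19, 21, 10, 41, 48, 25, 26]
Tree (level-order array): [19, 10, 21, None, None, None, 41, 25, 48, None, 26]
Preorder traversal: [19, 10, 21, 41, 25, 26, 48]


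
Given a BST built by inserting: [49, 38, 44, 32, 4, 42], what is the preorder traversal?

Tree insertion order: [49, 38, 44, 32, 4, 42]
Tree (level-order array): [49, 38, None, 32, 44, 4, None, 42]
Preorder traversal: [49, 38, 32, 4, 44, 42]


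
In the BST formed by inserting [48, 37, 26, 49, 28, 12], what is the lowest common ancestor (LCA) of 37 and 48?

Tree insertion order: [48, 37, 26, 49, 28, 12]
Tree (level-order array): [48, 37, 49, 26, None, None, None, 12, 28]
In a BST, the LCA of p=37, q=48 is the first node v on the
root-to-leaf path with p <= v <= q (go left if both < v, right if both > v).
Walk from root:
  at 48: 37 <= 48 <= 48, this is the LCA
LCA = 48


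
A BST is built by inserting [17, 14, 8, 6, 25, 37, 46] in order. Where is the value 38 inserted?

Starting tree (level order): [17, 14, 25, 8, None, None, 37, 6, None, None, 46]
Insertion path: 17 -> 25 -> 37 -> 46
Result: insert 38 as left child of 46
Final tree (level order): [17, 14, 25, 8, None, None, 37, 6, None, None, 46, None, None, 38]


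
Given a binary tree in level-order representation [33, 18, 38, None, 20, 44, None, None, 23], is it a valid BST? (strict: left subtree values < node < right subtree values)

Level-order array: [33, 18, 38, None, 20, 44, None, None, 23]
Validate using subtree bounds (lo, hi): at each node, require lo < value < hi,
then recurse left with hi=value and right with lo=value.
Preorder trace (stopping at first violation):
  at node 33 with bounds (-inf, +inf): OK
  at node 18 with bounds (-inf, 33): OK
  at node 20 with bounds (18, 33): OK
  at node 23 with bounds (20, 33): OK
  at node 38 with bounds (33, +inf): OK
  at node 44 with bounds (33, 38): VIOLATION
Node 44 violates its bound: not (33 < 44 < 38).
Result: Not a valid BST


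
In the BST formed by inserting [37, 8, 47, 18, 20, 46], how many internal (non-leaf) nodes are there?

Tree built from: [37, 8, 47, 18, 20, 46]
Tree (level-order array): [37, 8, 47, None, 18, 46, None, None, 20]
Rule: An internal node has at least one child.
Per-node child counts:
  node 37: 2 child(ren)
  node 8: 1 child(ren)
  node 18: 1 child(ren)
  node 20: 0 child(ren)
  node 47: 1 child(ren)
  node 46: 0 child(ren)
Matching nodes: [37, 8, 18, 47]
Count of internal (non-leaf) nodes: 4


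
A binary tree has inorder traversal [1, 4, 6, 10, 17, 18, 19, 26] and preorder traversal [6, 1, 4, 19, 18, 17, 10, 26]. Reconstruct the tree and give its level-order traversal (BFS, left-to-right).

Inorder:  [1, 4, 6, 10, 17, 18, 19, 26]
Preorder: [6, 1, 4, 19, 18, 17, 10, 26]
Algorithm: preorder visits root first, so consume preorder in order;
for each root, split the current inorder slice at that value into
left-subtree inorder and right-subtree inorder, then recurse.
Recursive splits:
  root=6; inorder splits into left=[1, 4], right=[10, 17, 18, 19, 26]
  root=1; inorder splits into left=[], right=[4]
  root=4; inorder splits into left=[], right=[]
  root=19; inorder splits into left=[10, 17, 18], right=[26]
  root=18; inorder splits into left=[10, 17], right=[]
  root=17; inorder splits into left=[10], right=[]
  root=10; inorder splits into left=[], right=[]
  root=26; inorder splits into left=[], right=[]
Reconstructed level-order: [6, 1, 19, 4, 18, 26, 17, 10]


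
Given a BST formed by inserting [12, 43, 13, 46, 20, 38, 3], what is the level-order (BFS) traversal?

Tree insertion order: [12, 43, 13, 46, 20, 38, 3]
Tree (level-order array): [12, 3, 43, None, None, 13, 46, None, 20, None, None, None, 38]
BFS from the root, enqueuing left then right child of each popped node:
  queue [12] -> pop 12, enqueue [3, 43], visited so far: [12]
  queue [3, 43] -> pop 3, enqueue [none], visited so far: [12, 3]
  queue [43] -> pop 43, enqueue [13, 46], visited so far: [12, 3, 43]
  queue [13, 46] -> pop 13, enqueue [20], visited so far: [12, 3, 43, 13]
  queue [46, 20] -> pop 46, enqueue [none], visited so far: [12, 3, 43, 13, 46]
  queue [20] -> pop 20, enqueue [38], visited so far: [12, 3, 43, 13, 46, 20]
  queue [38] -> pop 38, enqueue [none], visited so far: [12, 3, 43, 13, 46, 20, 38]
Result: [12, 3, 43, 13, 46, 20, 38]


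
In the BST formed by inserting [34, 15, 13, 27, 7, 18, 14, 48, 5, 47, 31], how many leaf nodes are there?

Tree built from: [34, 15, 13, 27, 7, 18, 14, 48, 5, 47, 31]
Tree (level-order array): [34, 15, 48, 13, 27, 47, None, 7, 14, 18, 31, None, None, 5]
Rule: A leaf has 0 children.
Per-node child counts:
  node 34: 2 child(ren)
  node 15: 2 child(ren)
  node 13: 2 child(ren)
  node 7: 1 child(ren)
  node 5: 0 child(ren)
  node 14: 0 child(ren)
  node 27: 2 child(ren)
  node 18: 0 child(ren)
  node 31: 0 child(ren)
  node 48: 1 child(ren)
  node 47: 0 child(ren)
Matching nodes: [5, 14, 18, 31, 47]
Count of leaf nodes: 5


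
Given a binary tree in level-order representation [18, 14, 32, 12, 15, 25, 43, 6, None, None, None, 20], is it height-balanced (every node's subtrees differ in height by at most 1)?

Tree (level-order array): [18, 14, 32, 12, 15, 25, 43, 6, None, None, None, 20]
Definition: a tree is height-balanced if, at every node, |h(left) - h(right)| <= 1 (empty subtree has height -1).
Bottom-up per-node check:
  node 6: h_left=-1, h_right=-1, diff=0 [OK], height=0
  node 12: h_left=0, h_right=-1, diff=1 [OK], height=1
  node 15: h_left=-1, h_right=-1, diff=0 [OK], height=0
  node 14: h_left=1, h_right=0, diff=1 [OK], height=2
  node 20: h_left=-1, h_right=-1, diff=0 [OK], height=0
  node 25: h_left=0, h_right=-1, diff=1 [OK], height=1
  node 43: h_left=-1, h_right=-1, diff=0 [OK], height=0
  node 32: h_left=1, h_right=0, diff=1 [OK], height=2
  node 18: h_left=2, h_right=2, diff=0 [OK], height=3
All nodes satisfy the balance condition.
Result: Balanced


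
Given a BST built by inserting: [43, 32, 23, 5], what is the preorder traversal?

Tree insertion order: [43, 32, 23, 5]
Tree (level-order array): [43, 32, None, 23, None, 5]
Preorder traversal: [43, 32, 23, 5]


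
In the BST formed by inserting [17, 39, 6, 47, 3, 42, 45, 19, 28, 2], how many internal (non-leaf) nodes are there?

Tree built from: [17, 39, 6, 47, 3, 42, 45, 19, 28, 2]
Tree (level-order array): [17, 6, 39, 3, None, 19, 47, 2, None, None, 28, 42, None, None, None, None, None, None, 45]
Rule: An internal node has at least one child.
Per-node child counts:
  node 17: 2 child(ren)
  node 6: 1 child(ren)
  node 3: 1 child(ren)
  node 2: 0 child(ren)
  node 39: 2 child(ren)
  node 19: 1 child(ren)
  node 28: 0 child(ren)
  node 47: 1 child(ren)
  node 42: 1 child(ren)
  node 45: 0 child(ren)
Matching nodes: [17, 6, 3, 39, 19, 47, 42]
Count of internal (non-leaf) nodes: 7


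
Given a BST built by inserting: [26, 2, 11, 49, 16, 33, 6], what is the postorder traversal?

Tree insertion order: [26, 2, 11, 49, 16, 33, 6]
Tree (level-order array): [26, 2, 49, None, 11, 33, None, 6, 16]
Postorder traversal: [6, 16, 11, 2, 33, 49, 26]


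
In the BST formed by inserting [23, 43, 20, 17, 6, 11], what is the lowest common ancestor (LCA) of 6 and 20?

Tree insertion order: [23, 43, 20, 17, 6, 11]
Tree (level-order array): [23, 20, 43, 17, None, None, None, 6, None, None, 11]
In a BST, the LCA of p=6, q=20 is the first node v on the
root-to-leaf path with p <= v <= q (go left if both < v, right if both > v).
Walk from root:
  at 23: both 6 and 20 < 23, go left
  at 20: 6 <= 20 <= 20, this is the LCA
LCA = 20


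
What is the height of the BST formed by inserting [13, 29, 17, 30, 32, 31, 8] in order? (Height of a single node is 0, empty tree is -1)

Insertion order: [13, 29, 17, 30, 32, 31, 8]
Tree (level-order array): [13, 8, 29, None, None, 17, 30, None, None, None, 32, 31]
Compute height bottom-up (empty subtree = -1):
  height(8) = 1 + max(-1, -1) = 0
  height(17) = 1 + max(-1, -1) = 0
  height(31) = 1 + max(-1, -1) = 0
  height(32) = 1 + max(0, -1) = 1
  height(30) = 1 + max(-1, 1) = 2
  height(29) = 1 + max(0, 2) = 3
  height(13) = 1 + max(0, 3) = 4
Height = 4


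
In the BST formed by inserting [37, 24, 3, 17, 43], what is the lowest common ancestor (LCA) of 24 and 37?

Tree insertion order: [37, 24, 3, 17, 43]
Tree (level-order array): [37, 24, 43, 3, None, None, None, None, 17]
In a BST, the LCA of p=24, q=37 is the first node v on the
root-to-leaf path with p <= v <= q (go left if both < v, right if both > v).
Walk from root:
  at 37: 24 <= 37 <= 37, this is the LCA
LCA = 37


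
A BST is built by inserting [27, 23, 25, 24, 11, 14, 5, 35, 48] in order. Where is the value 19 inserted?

Starting tree (level order): [27, 23, 35, 11, 25, None, 48, 5, 14, 24]
Insertion path: 27 -> 23 -> 11 -> 14
Result: insert 19 as right child of 14
Final tree (level order): [27, 23, 35, 11, 25, None, 48, 5, 14, 24, None, None, None, None, None, None, 19]


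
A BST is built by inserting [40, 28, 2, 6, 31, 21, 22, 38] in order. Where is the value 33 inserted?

Starting tree (level order): [40, 28, None, 2, 31, None, 6, None, 38, None, 21, None, None, None, 22]
Insertion path: 40 -> 28 -> 31 -> 38
Result: insert 33 as left child of 38
Final tree (level order): [40, 28, None, 2, 31, None, 6, None, 38, None, 21, 33, None, None, 22]


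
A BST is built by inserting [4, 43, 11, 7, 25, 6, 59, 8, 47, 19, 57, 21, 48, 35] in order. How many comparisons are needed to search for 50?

Search path for 50: 4 -> 43 -> 59 -> 47 -> 57 -> 48
Found: False
Comparisons: 6


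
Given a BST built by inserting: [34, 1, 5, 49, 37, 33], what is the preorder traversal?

Tree insertion order: [34, 1, 5, 49, 37, 33]
Tree (level-order array): [34, 1, 49, None, 5, 37, None, None, 33]
Preorder traversal: [34, 1, 5, 33, 49, 37]


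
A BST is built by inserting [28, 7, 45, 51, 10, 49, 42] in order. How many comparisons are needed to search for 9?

Search path for 9: 28 -> 7 -> 10
Found: False
Comparisons: 3


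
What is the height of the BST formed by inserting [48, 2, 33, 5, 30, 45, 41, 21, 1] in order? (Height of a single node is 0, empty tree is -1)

Insertion order: [48, 2, 33, 5, 30, 45, 41, 21, 1]
Tree (level-order array): [48, 2, None, 1, 33, None, None, 5, 45, None, 30, 41, None, 21]
Compute height bottom-up (empty subtree = -1):
  height(1) = 1 + max(-1, -1) = 0
  height(21) = 1 + max(-1, -1) = 0
  height(30) = 1 + max(0, -1) = 1
  height(5) = 1 + max(-1, 1) = 2
  height(41) = 1 + max(-1, -1) = 0
  height(45) = 1 + max(0, -1) = 1
  height(33) = 1 + max(2, 1) = 3
  height(2) = 1 + max(0, 3) = 4
  height(48) = 1 + max(4, -1) = 5
Height = 5


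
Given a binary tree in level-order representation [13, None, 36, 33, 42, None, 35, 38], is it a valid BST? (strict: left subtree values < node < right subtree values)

Level-order array: [13, None, 36, 33, 42, None, 35, 38]
Validate using subtree bounds (lo, hi): at each node, require lo < value < hi,
then recurse left with hi=value and right with lo=value.
Preorder trace (stopping at first violation):
  at node 13 with bounds (-inf, +inf): OK
  at node 36 with bounds (13, +inf): OK
  at node 33 with bounds (13, 36): OK
  at node 35 with bounds (33, 36): OK
  at node 42 with bounds (36, +inf): OK
  at node 38 with bounds (36, 42): OK
No violation found at any node.
Result: Valid BST


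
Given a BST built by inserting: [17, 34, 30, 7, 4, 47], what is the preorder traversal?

Tree insertion order: [17, 34, 30, 7, 4, 47]
Tree (level-order array): [17, 7, 34, 4, None, 30, 47]
Preorder traversal: [17, 7, 4, 34, 30, 47]


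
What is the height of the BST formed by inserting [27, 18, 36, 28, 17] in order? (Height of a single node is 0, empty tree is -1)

Insertion order: [27, 18, 36, 28, 17]
Tree (level-order array): [27, 18, 36, 17, None, 28]
Compute height bottom-up (empty subtree = -1):
  height(17) = 1 + max(-1, -1) = 0
  height(18) = 1 + max(0, -1) = 1
  height(28) = 1 + max(-1, -1) = 0
  height(36) = 1 + max(0, -1) = 1
  height(27) = 1 + max(1, 1) = 2
Height = 2


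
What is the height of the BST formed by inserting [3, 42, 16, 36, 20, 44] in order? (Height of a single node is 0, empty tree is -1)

Insertion order: [3, 42, 16, 36, 20, 44]
Tree (level-order array): [3, None, 42, 16, 44, None, 36, None, None, 20]
Compute height bottom-up (empty subtree = -1):
  height(20) = 1 + max(-1, -1) = 0
  height(36) = 1 + max(0, -1) = 1
  height(16) = 1 + max(-1, 1) = 2
  height(44) = 1 + max(-1, -1) = 0
  height(42) = 1 + max(2, 0) = 3
  height(3) = 1 + max(-1, 3) = 4
Height = 4


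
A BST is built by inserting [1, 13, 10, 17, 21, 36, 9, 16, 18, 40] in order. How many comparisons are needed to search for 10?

Search path for 10: 1 -> 13 -> 10
Found: True
Comparisons: 3


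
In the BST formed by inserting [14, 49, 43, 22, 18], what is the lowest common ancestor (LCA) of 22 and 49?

Tree insertion order: [14, 49, 43, 22, 18]
Tree (level-order array): [14, None, 49, 43, None, 22, None, 18]
In a BST, the LCA of p=22, q=49 is the first node v on the
root-to-leaf path with p <= v <= q (go left if both < v, right if both > v).
Walk from root:
  at 14: both 22 and 49 > 14, go right
  at 49: 22 <= 49 <= 49, this is the LCA
LCA = 49


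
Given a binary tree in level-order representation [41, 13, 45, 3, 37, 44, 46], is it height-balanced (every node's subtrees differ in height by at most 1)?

Tree (level-order array): [41, 13, 45, 3, 37, 44, 46]
Definition: a tree is height-balanced if, at every node, |h(left) - h(right)| <= 1 (empty subtree has height -1).
Bottom-up per-node check:
  node 3: h_left=-1, h_right=-1, diff=0 [OK], height=0
  node 37: h_left=-1, h_right=-1, diff=0 [OK], height=0
  node 13: h_left=0, h_right=0, diff=0 [OK], height=1
  node 44: h_left=-1, h_right=-1, diff=0 [OK], height=0
  node 46: h_left=-1, h_right=-1, diff=0 [OK], height=0
  node 45: h_left=0, h_right=0, diff=0 [OK], height=1
  node 41: h_left=1, h_right=1, diff=0 [OK], height=2
All nodes satisfy the balance condition.
Result: Balanced


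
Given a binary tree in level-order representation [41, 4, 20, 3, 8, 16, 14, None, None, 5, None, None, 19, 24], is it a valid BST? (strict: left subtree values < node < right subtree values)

Level-order array: [41, 4, 20, 3, 8, 16, 14, None, None, 5, None, None, 19, 24]
Validate using subtree bounds (lo, hi): at each node, require lo < value < hi,
then recurse left with hi=value and right with lo=value.
Preorder trace (stopping at first violation):
  at node 41 with bounds (-inf, +inf): OK
  at node 4 with bounds (-inf, 41): OK
  at node 3 with bounds (-inf, 4): OK
  at node 8 with bounds (4, 41): OK
  at node 5 with bounds (4, 8): OK
  at node 20 with bounds (41, +inf): VIOLATION
Node 20 violates its bound: not (41 < 20 < +inf).
Result: Not a valid BST


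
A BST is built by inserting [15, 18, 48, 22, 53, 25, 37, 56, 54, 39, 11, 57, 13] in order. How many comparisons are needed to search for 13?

Search path for 13: 15 -> 11 -> 13
Found: True
Comparisons: 3


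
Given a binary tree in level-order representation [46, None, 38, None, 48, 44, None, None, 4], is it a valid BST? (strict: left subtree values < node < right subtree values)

Level-order array: [46, None, 38, None, 48, 44, None, None, 4]
Validate using subtree bounds (lo, hi): at each node, require lo < value < hi,
then recurse left with hi=value and right with lo=value.
Preorder trace (stopping at first violation):
  at node 46 with bounds (-inf, +inf): OK
  at node 38 with bounds (46, +inf): VIOLATION
Node 38 violates its bound: not (46 < 38 < +inf).
Result: Not a valid BST


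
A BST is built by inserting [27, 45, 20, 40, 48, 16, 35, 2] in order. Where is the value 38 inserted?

Starting tree (level order): [27, 20, 45, 16, None, 40, 48, 2, None, 35]
Insertion path: 27 -> 45 -> 40 -> 35
Result: insert 38 as right child of 35
Final tree (level order): [27, 20, 45, 16, None, 40, 48, 2, None, 35, None, None, None, None, None, None, 38]


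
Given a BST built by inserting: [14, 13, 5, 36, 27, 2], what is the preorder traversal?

Tree insertion order: [14, 13, 5, 36, 27, 2]
Tree (level-order array): [14, 13, 36, 5, None, 27, None, 2]
Preorder traversal: [14, 13, 5, 2, 36, 27]


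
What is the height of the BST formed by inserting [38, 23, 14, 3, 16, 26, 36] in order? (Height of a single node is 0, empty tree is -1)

Insertion order: [38, 23, 14, 3, 16, 26, 36]
Tree (level-order array): [38, 23, None, 14, 26, 3, 16, None, 36]
Compute height bottom-up (empty subtree = -1):
  height(3) = 1 + max(-1, -1) = 0
  height(16) = 1 + max(-1, -1) = 0
  height(14) = 1 + max(0, 0) = 1
  height(36) = 1 + max(-1, -1) = 0
  height(26) = 1 + max(-1, 0) = 1
  height(23) = 1 + max(1, 1) = 2
  height(38) = 1 + max(2, -1) = 3
Height = 3


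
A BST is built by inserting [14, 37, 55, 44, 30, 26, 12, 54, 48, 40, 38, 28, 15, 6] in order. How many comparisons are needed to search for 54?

Search path for 54: 14 -> 37 -> 55 -> 44 -> 54
Found: True
Comparisons: 5


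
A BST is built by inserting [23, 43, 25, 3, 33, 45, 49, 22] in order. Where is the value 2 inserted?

Starting tree (level order): [23, 3, 43, None, 22, 25, 45, None, None, None, 33, None, 49]
Insertion path: 23 -> 3
Result: insert 2 as left child of 3
Final tree (level order): [23, 3, 43, 2, 22, 25, 45, None, None, None, None, None, 33, None, 49]


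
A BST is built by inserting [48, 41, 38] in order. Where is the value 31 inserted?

Starting tree (level order): [48, 41, None, 38]
Insertion path: 48 -> 41 -> 38
Result: insert 31 as left child of 38
Final tree (level order): [48, 41, None, 38, None, 31]


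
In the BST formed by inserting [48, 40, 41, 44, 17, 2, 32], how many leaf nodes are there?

Tree built from: [48, 40, 41, 44, 17, 2, 32]
Tree (level-order array): [48, 40, None, 17, 41, 2, 32, None, 44]
Rule: A leaf has 0 children.
Per-node child counts:
  node 48: 1 child(ren)
  node 40: 2 child(ren)
  node 17: 2 child(ren)
  node 2: 0 child(ren)
  node 32: 0 child(ren)
  node 41: 1 child(ren)
  node 44: 0 child(ren)
Matching nodes: [2, 32, 44]
Count of leaf nodes: 3


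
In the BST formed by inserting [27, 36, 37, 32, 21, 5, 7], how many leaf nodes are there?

Tree built from: [27, 36, 37, 32, 21, 5, 7]
Tree (level-order array): [27, 21, 36, 5, None, 32, 37, None, 7]
Rule: A leaf has 0 children.
Per-node child counts:
  node 27: 2 child(ren)
  node 21: 1 child(ren)
  node 5: 1 child(ren)
  node 7: 0 child(ren)
  node 36: 2 child(ren)
  node 32: 0 child(ren)
  node 37: 0 child(ren)
Matching nodes: [7, 32, 37]
Count of leaf nodes: 3


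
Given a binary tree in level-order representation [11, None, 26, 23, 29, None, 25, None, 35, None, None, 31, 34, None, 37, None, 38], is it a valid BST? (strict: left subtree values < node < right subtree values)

Level-order array: [11, None, 26, 23, 29, None, 25, None, 35, None, None, 31, 34, None, 37, None, 38]
Validate using subtree bounds (lo, hi): at each node, require lo < value < hi,
then recurse left with hi=value and right with lo=value.
Preorder trace (stopping at first violation):
  at node 11 with bounds (-inf, +inf): OK
  at node 26 with bounds (11, +inf): OK
  at node 23 with bounds (11, 26): OK
  at node 25 with bounds (23, 26): OK
  at node 29 with bounds (26, +inf): OK
  at node 35 with bounds (29, +inf): OK
  at node 31 with bounds (29, 35): OK
  at node 37 with bounds (31, 35): VIOLATION
Node 37 violates its bound: not (31 < 37 < 35).
Result: Not a valid BST


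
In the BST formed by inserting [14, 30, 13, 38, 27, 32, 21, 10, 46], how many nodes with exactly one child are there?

Tree built from: [14, 30, 13, 38, 27, 32, 21, 10, 46]
Tree (level-order array): [14, 13, 30, 10, None, 27, 38, None, None, 21, None, 32, 46]
Rule: These are nodes with exactly 1 non-null child.
Per-node child counts:
  node 14: 2 child(ren)
  node 13: 1 child(ren)
  node 10: 0 child(ren)
  node 30: 2 child(ren)
  node 27: 1 child(ren)
  node 21: 0 child(ren)
  node 38: 2 child(ren)
  node 32: 0 child(ren)
  node 46: 0 child(ren)
Matching nodes: [13, 27]
Count of nodes with exactly one child: 2


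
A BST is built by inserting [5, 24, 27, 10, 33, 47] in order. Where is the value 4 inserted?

Starting tree (level order): [5, None, 24, 10, 27, None, None, None, 33, None, 47]
Insertion path: 5
Result: insert 4 as left child of 5
Final tree (level order): [5, 4, 24, None, None, 10, 27, None, None, None, 33, None, 47]


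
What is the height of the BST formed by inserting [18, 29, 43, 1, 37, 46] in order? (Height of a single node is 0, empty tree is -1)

Insertion order: [18, 29, 43, 1, 37, 46]
Tree (level-order array): [18, 1, 29, None, None, None, 43, 37, 46]
Compute height bottom-up (empty subtree = -1):
  height(1) = 1 + max(-1, -1) = 0
  height(37) = 1 + max(-1, -1) = 0
  height(46) = 1 + max(-1, -1) = 0
  height(43) = 1 + max(0, 0) = 1
  height(29) = 1 + max(-1, 1) = 2
  height(18) = 1 + max(0, 2) = 3
Height = 3


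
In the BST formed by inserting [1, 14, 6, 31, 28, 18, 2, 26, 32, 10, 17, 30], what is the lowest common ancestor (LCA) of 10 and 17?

Tree insertion order: [1, 14, 6, 31, 28, 18, 2, 26, 32, 10, 17, 30]
Tree (level-order array): [1, None, 14, 6, 31, 2, 10, 28, 32, None, None, None, None, 18, 30, None, None, 17, 26]
In a BST, the LCA of p=10, q=17 is the first node v on the
root-to-leaf path with p <= v <= q (go left if both < v, right if both > v).
Walk from root:
  at 1: both 10 and 17 > 1, go right
  at 14: 10 <= 14 <= 17, this is the LCA
LCA = 14


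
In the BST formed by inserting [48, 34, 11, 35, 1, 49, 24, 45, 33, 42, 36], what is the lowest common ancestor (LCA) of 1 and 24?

Tree insertion order: [48, 34, 11, 35, 1, 49, 24, 45, 33, 42, 36]
Tree (level-order array): [48, 34, 49, 11, 35, None, None, 1, 24, None, 45, None, None, None, 33, 42, None, None, None, 36]
In a BST, the LCA of p=1, q=24 is the first node v on the
root-to-leaf path with p <= v <= q (go left if both < v, right if both > v).
Walk from root:
  at 48: both 1 and 24 < 48, go left
  at 34: both 1 and 24 < 34, go left
  at 11: 1 <= 11 <= 24, this is the LCA
LCA = 11


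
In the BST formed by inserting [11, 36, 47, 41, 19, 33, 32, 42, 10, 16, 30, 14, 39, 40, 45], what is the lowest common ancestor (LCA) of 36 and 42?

Tree insertion order: [11, 36, 47, 41, 19, 33, 32, 42, 10, 16, 30, 14, 39, 40, 45]
Tree (level-order array): [11, 10, 36, None, None, 19, 47, 16, 33, 41, None, 14, None, 32, None, 39, 42, None, None, 30, None, None, 40, None, 45]
In a BST, the LCA of p=36, q=42 is the first node v on the
root-to-leaf path with p <= v <= q (go left if both < v, right if both > v).
Walk from root:
  at 11: both 36 and 42 > 11, go right
  at 36: 36 <= 36 <= 42, this is the LCA
LCA = 36


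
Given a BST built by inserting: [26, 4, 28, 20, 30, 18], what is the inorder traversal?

Tree insertion order: [26, 4, 28, 20, 30, 18]
Tree (level-order array): [26, 4, 28, None, 20, None, 30, 18]
Inorder traversal: [4, 18, 20, 26, 28, 30]


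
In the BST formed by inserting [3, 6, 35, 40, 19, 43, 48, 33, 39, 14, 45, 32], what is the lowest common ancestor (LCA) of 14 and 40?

Tree insertion order: [3, 6, 35, 40, 19, 43, 48, 33, 39, 14, 45, 32]
Tree (level-order array): [3, None, 6, None, 35, 19, 40, 14, 33, 39, 43, None, None, 32, None, None, None, None, 48, None, None, 45]
In a BST, the LCA of p=14, q=40 is the first node v on the
root-to-leaf path with p <= v <= q (go left if both < v, right if both > v).
Walk from root:
  at 3: both 14 and 40 > 3, go right
  at 6: both 14 and 40 > 6, go right
  at 35: 14 <= 35 <= 40, this is the LCA
LCA = 35


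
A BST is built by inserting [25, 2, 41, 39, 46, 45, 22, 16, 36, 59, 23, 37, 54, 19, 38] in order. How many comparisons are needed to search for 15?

Search path for 15: 25 -> 2 -> 22 -> 16
Found: False
Comparisons: 4


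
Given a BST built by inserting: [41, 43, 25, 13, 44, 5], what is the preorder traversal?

Tree insertion order: [41, 43, 25, 13, 44, 5]
Tree (level-order array): [41, 25, 43, 13, None, None, 44, 5]
Preorder traversal: [41, 25, 13, 5, 43, 44]


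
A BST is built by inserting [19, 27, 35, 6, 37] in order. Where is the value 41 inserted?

Starting tree (level order): [19, 6, 27, None, None, None, 35, None, 37]
Insertion path: 19 -> 27 -> 35 -> 37
Result: insert 41 as right child of 37
Final tree (level order): [19, 6, 27, None, None, None, 35, None, 37, None, 41]


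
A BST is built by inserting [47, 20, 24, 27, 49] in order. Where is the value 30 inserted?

Starting tree (level order): [47, 20, 49, None, 24, None, None, None, 27]
Insertion path: 47 -> 20 -> 24 -> 27
Result: insert 30 as right child of 27
Final tree (level order): [47, 20, 49, None, 24, None, None, None, 27, None, 30]


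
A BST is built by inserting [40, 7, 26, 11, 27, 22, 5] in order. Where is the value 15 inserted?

Starting tree (level order): [40, 7, None, 5, 26, None, None, 11, 27, None, 22]
Insertion path: 40 -> 7 -> 26 -> 11 -> 22
Result: insert 15 as left child of 22
Final tree (level order): [40, 7, None, 5, 26, None, None, 11, 27, None, 22, None, None, 15]


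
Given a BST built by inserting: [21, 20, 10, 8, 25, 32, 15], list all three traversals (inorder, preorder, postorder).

Tree insertion order: [21, 20, 10, 8, 25, 32, 15]
Tree (level-order array): [21, 20, 25, 10, None, None, 32, 8, 15]
Inorder (L, root, R): [8, 10, 15, 20, 21, 25, 32]
Preorder (root, L, R): [21, 20, 10, 8, 15, 25, 32]
Postorder (L, R, root): [8, 15, 10, 20, 32, 25, 21]


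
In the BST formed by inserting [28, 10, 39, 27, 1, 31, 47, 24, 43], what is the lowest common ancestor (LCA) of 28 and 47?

Tree insertion order: [28, 10, 39, 27, 1, 31, 47, 24, 43]
Tree (level-order array): [28, 10, 39, 1, 27, 31, 47, None, None, 24, None, None, None, 43]
In a BST, the LCA of p=28, q=47 is the first node v on the
root-to-leaf path with p <= v <= q (go left if both < v, right if both > v).
Walk from root:
  at 28: 28 <= 28 <= 47, this is the LCA
LCA = 28


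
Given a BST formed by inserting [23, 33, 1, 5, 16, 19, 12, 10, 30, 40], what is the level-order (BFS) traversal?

Tree insertion order: [23, 33, 1, 5, 16, 19, 12, 10, 30, 40]
Tree (level-order array): [23, 1, 33, None, 5, 30, 40, None, 16, None, None, None, None, 12, 19, 10]
BFS from the root, enqueuing left then right child of each popped node:
  queue [23] -> pop 23, enqueue [1, 33], visited so far: [23]
  queue [1, 33] -> pop 1, enqueue [5], visited so far: [23, 1]
  queue [33, 5] -> pop 33, enqueue [30, 40], visited so far: [23, 1, 33]
  queue [5, 30, 40] -> pop 5, enqueue [16], visited so far: [23, 1, 33, 5]
  queue [30, 40, 16] -> pop 30, enqueue [none], visited so far: [23, 1, 33, 5, 30]
  queue [40, 16] -> pop 40, enqueue [none], visited so far: [23, 1, 33, 5, 30, 40]
  queue [16] -> pop 16, enqueue [12, 19], visited so far: [23, 1, 33, 5, 30, 40, 16]
  queue [12, 19] -> pop 12, enqueue [10], visited so far: [23, 1, 33, 5, 30, 40, 16, 12]
  queue [19, 10] -> pop 19, enqueue [none], visited so far: [23, 1, 33, 5, 30, 40, 16, 12, 19]
  queue [10] -> pop 10, enqueue [none], visited so far: [23, 1, 33, 5, 30, 40, 16, 12, 19, 10]
Result: [23, 1, 33, 5, 30, 40, 16, 12, 19, 10]


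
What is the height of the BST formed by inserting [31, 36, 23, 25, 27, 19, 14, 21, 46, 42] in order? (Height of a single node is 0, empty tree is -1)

Insertion order: [31, 36, 23, 25, 27, 19, 14, 21, 46, 42]
Tree (level-order array): [31, 23, 36, 19, 25, None, 46, 14, 21, None, 27, 42]
Compute height bottom-up (empty subtree = -1):
  height(14) = 1 + max(-1, -1) = 0
  height(21) = 1 + max(-1, -1) = 0
  height(19) = 1 + max(0, 0) = 1
  height(27) = 1 + max(-1, -1) = 0
  height(25) = 1 + max(-1, 0) = 1
  height(23) = 1 + max(1, 1) = 2
  height(42) = 1 + max(-1, -1) = 0
  height(46) = 1 + max(0, -1) = 1
  height(36) = 1 + max(-1, 1) = 2
  height(31) = 1 + max(2, 2) = 3
Height = 3


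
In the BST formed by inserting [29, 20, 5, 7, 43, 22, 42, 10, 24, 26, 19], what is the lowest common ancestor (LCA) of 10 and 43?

Tree insertion order: [29, 20, 5, 7, 43, 22, 42, 10, 24, 26, 19]
Tree (level-order array): [29, 20, 43, 5, 22, 42, None, None, 7, None, 24, None, None, None, 10, None, 26, None, 19]
In a BST, the LCA of p=10, q=43 is the first node v on the
root-to-leaf path with p <= v <= q (go left if both < v, right if both > v).
Walk from root:
  at 29: 10 <= 29 <= 43, this is the LCA
LCA = 29


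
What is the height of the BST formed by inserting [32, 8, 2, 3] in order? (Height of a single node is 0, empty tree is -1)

Insertion order: [32, 8, 2, 3]
Tree (level-order array): [32, 8, None, 2, None, None, 3]
Compute height bottom-up (empty subtree = -1):
  height(3) = 1 + max(-1, -1) = 0
  height(2) = 1 + max(-1, 0) = 1
  height(8) = 1 + max(1, -1) = 2
  height(32) = 1 + max(2, -1) = 3
Height = 3


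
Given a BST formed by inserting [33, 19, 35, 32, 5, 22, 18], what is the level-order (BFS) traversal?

Tree insertion order: [33, 19, 35, 32, 5, 22, 18]
Tree (level-order array): [33, 19, 35, 5, 32, None, None, None, 18, 22]
BFS from the root, enqueuing left then right child of each popped node:
  queue [33] -> pop 33, enqueue [19, 35], visited so far: [33]
  queue [19, 35] -> pop 19, enqueue [5, 32], visited so far: [33, 19]
  queue [35, 5, 32] -> pop 35, enqueue [none], visited so far: [33, 19, 35]
  queue [5, 32] -> pop 5, enqueue [18], visited so far: [33, 19, 35, 5]
  queue [32, 18] -> pop 32, enqueue [22], visited so far: [33, 19, 35, 5, 32]
  queue [18, 22] -> pop 18, enqueue [none], visited so far: [33, 19, 35, 5, 32, 18]
  queue [22] -> pop 22, enqueue [none], visited so far: [33, 19, 35, 5, 32, 18, 22]
Result: [33, 19, 35, 5, 32, 18, 22]


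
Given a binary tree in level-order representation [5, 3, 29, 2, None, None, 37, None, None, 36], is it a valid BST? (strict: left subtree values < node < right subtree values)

Level-order array: [5, 3, 29, 2, None, None, 37, None, None, 36]
Validate using subtree bounds (lo, hi): at each node, require lo < value < hi,
then recurse left with hi=value and right with lo=value.
Preorder trace (stopping at first violation):
  at node 5 with bounds (-inf, +inf): OK
  at node 3 with bounds (-inf, 5): OK
  at node 2 with bounds (-inf, 3): OK
  at node 29 with bounds (5, +inf): OK
  at node 37 with bounds (29, +inf): OK
  at node 36 with bounds (29, 37): OK
No violation found at any node.
Result: Valid BST


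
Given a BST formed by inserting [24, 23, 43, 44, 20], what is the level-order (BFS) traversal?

Tree insertion order: [24, 23, 43, 44, 20]
Tree (level-order array): [24, 23, 43, 20, None, None, 44]
BFS from the root, enqueuing left then right child of each popped node:
  queue [24] -> pop 24, enqueue [23, 43], visited so far: [24]
  queue [23, 43] -> pop 23, enqueue [20], visited so far: [24, 23]
  queue [43, 20] -> pop 43, enqueue [44], visited so far: [24, 23, 43]
  queue [20, 44] -> pop 20, enqueue [none], visited so far: [24, 23, 43, 20]
  queue [44] -> pop 44, enqueue [none], visited so far: [24, 23, 43, 20, 44]
Result: [24, 23, 43, 20, 44]


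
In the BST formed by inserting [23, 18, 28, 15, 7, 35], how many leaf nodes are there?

Tree built from: [23, 18, 28, 15, 7, 35]
Tree (level-order array): [23, 18, 28, 15, None, None, 35, 7]
Rule: A leaf has 0 children.
Per-node child counts:
  node 23: 2 child(ren)
  node 18: 1 child(ren)
  node 15: 1 child(ren)
  node 7: 0 child(ren)
  node 28: 1 child(ren)
  node 35: 0 child(ren)
Matching nodes: [7, 35]
Count of leaf nodes: 2


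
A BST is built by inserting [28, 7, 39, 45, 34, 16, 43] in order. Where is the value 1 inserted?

Starting tree (level order): [28, 7, 39, None, 16, 34, 45, None, None, None, None, 43]
Insertion path: 28 -> 7
Result: insert 1 as left child of 7
Final tree (level order): [28, 7, 39, 1, 16, 34, 45, None, None, None, None, None, None, 43]


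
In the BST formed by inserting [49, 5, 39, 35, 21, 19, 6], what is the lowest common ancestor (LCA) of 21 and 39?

Tree insertion order: [49, 5, 39, 35, 21, 19, 6]
Tree (level-order array): [49, 5, None, None, 39, 35, None, 21, None, 19, None, 6]
In a BST, the LCA of p=21, q=39 is the first node v on the
root-to-leaf path with p <= v <= q (go left if both < v, right if both > v).
Walk from root:
  at 49: both 21 and 39 < 49, go left
  at 5: both 21 and 39 > 5, go right
  at 39: 21 <= 39 <= 39, this is the LCA
LCA = 39


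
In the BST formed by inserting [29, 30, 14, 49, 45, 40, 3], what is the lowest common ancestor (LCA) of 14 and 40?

Tree insertion order: [29, 30, 14, 49, 45, 40, 3]
Tree (level-order array): [29, 14, 30, 3, None, None, 49, None, None, 45, None, 40]
In a BST, the LCA of p=14, q=40 is the first node v on the
root-to-leaf path with p <= v <= q (go left if both < v, right if both > v).
Walk from root:
  at 29: 14 <= 29 <= 40, this is the LCA
LCA = 29


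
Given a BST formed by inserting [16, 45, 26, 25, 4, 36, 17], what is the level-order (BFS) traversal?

Tree insertion order: [16, 45, 26, 25, 4, 36, 17]
Tree (level-order array): [16, 4, 45, None, None, 26, None, 25, 36, 17]
BFS from the root, enqueuing left then right child of each popped node:
  queue [16] -> pop 16, enqueue [4, 45], visited so far: [16]
  queue [4, 45] -> pop 4, enqueue [none], visited so far: [16, 4]
  queue [45] -> pop 45, enqueue [26], visited so far: [16, 4, 45]
  queue [26] -> pop 26, enqueue [25, 36], visited so far: [16, 4, 45, 26]
  queue [25, 36] -> pop 25, enqueue [17], visited so far: [16, 4, 45, 26, 25]
  queue [36, 17] -> pop 36, enqueue [none], visited so far: [16, 4, 45, 26, 25, 36]
  queue [17] -> pop 17, enqueue [none], visited so far: [16, 4, 45, 26, 25, 36, 17]
Result: [16, 4, 45, 26, 25, 36, 17]


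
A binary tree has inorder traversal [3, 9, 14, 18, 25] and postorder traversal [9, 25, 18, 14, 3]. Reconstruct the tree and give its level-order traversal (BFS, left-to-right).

Inorder:   [3, 9, 14, 18, 25]
Postorder: [9, 25, 18, 14, 3]
Algorithm: postorder visits root last, so walk postorder right-to-left;
each value is the root of the current inorder slice — split it at that
value, recurse on the right subtree first, then the left.
Recursive splits:
  root=3; inorder splits into left=[], right=[9, 14, 18, 25]
  root=14; inorder splits into left=[9], right=[18, 25]
  root=18; inorder splits into left=[], right=[25]
  root=25; inorder splits into left=[], right=[]
  root=9; inorder splits into left=[], right=[]
Reconstructed level-order: [3, 14, 9, 18, 25]


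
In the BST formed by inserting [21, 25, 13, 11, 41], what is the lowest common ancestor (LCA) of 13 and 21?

Tree insertion order: [21, 25, 13, 11, 41]
Tree (level-order array): [21, 13, 25, 11, None, None, 41]
In a BST, the LCA of p=13, q=21 is the first node v on the
root-to-leaf path with p <= v <= q (go left if both < v, right if both > v).
Walk from root:
  at 21: 13 <= 21 <= 21, this is the LCA
LCA = 21


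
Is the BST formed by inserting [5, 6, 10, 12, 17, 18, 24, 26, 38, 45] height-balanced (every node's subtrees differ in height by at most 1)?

Tree (level-order array): [5, None, 6, None, 10, None, 12, None, 17, None, 18, None, 24, None, 26, None, 38, None, 45]
Definition: a tree is height-balanced if, at every node, |h(left) - h(right)| <= 1 (empty subtree has height -1).
Bottom-up per-node check:
  node 45: h_left=-1, h_right=-1, diff=0 [OK], height=0
  node 38: h_left=-1, h_right=0, diff=1 [OK], height=1
  node 26: h_left=-1, h_right=1, diff=2 [FAIL (|-1-1|=2 > 1)], height=2
  node 24: h_left=-1, h_right=2, diff=3 [FAIL (|-1-2|=3 > 1)], height=3
  node 18: h_left=-1, h_right=3, diff=4 [FAIL (|-1-3|=4 > 1)], height=4
  node 17: h_left=-1, h_right=4, diff=5 [FAIL (|-1-4|=5 > 1)], height=5
  node 12: h_left=-1, h_right=5, diff=6 [FAIL (|-1-5|=6 > 1)], height=6
  node 10: h_left=-1, h_right=6, diff=7 [FAIL (|-1-6|=7 > 1)], height=7
  node 6: h_left=-1, h_right=7, diff=8 [FAIL (|-1-7|=8 > 1)], height=8
  node 5: h_left=-1, h_right=8, diff=9 [FAIL (|-1-8|=9 > 1)], height=9
Node 26 violates the condition: |-1 - 1| = 2 > 1.
Result: Not balanced


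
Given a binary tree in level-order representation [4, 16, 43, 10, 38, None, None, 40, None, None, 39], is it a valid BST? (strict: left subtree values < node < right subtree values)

Level-order array: [4, 16, 43, 10, 38, None, None, 40, None, None, 39]
Validate using subtree bounds (lo, hi): at each node, require lo < value < hi,
then recurse left with hi=value and right with lo=value.
Preorder trace (stopping at first violation):
  at node 4 with bounds (-inf, +inf): OK
  at node 16 with bounds (-inf, 4): VIOLATION
Node 16 violates its bound: not (-inf < 16 < 4).
Result: Not a valid BST
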